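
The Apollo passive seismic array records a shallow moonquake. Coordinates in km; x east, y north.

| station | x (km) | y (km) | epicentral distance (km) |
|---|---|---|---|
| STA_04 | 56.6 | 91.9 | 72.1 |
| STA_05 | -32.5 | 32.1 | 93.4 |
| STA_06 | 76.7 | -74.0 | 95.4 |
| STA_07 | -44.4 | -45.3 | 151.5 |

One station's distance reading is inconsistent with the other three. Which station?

STA_07

Solve using three stations at a time. Using STA_04, STA_05, STA_06 (subtract circle equations pairwise → linear system) gives (x, y) ≈ (60.1, 19.9).
Distances from that point to each station vs reported:
  STA_04: calculated 72.1 vs reported 72.1 → residual 0.0 km
  STA_05: calculated 93.4 vs reported 93.4 → residual 0.0 km
  STA_06: calculated 95.4 vs reported 95.4 → residual 0.0 km
  STA_07: calculated 123.2 vs reported 151.5 → residual 28.3 km
STA_04, STA_05, STA_06 are mutually consistent (residuals ≈ 0); STA_07 is off by 28.3 km.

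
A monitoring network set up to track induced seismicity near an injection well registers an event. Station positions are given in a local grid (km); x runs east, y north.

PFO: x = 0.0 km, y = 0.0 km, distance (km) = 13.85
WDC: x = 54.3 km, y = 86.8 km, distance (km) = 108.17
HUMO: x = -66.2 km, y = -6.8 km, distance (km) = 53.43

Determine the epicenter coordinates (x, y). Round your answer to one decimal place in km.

(-13.6, 2.6)

Circle about each station: x² + y² = 13.85²; (x − 54.3)² + (y − 86.8)² = 108.17²; (x + 66.2)² + (y + 6.8)² = 53.43².
Subtracting the PFO equation from the WDC and HUMO equations removes the quadratic terms:
108.6 x + 173.6 y = -1026.20
-132.4 x − 13.6 y = 1765.74
Solving the 2×2 system: x ≈ -13.6, y ≈ 2.6 km.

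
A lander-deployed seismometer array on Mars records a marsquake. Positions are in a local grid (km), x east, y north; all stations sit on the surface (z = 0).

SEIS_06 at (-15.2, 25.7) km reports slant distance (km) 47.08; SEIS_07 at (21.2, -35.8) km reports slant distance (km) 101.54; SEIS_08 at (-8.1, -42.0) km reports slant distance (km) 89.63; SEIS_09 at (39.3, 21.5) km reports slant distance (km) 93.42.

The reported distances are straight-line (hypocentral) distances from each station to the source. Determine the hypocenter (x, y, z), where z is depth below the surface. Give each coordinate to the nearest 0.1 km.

(-47.1, 31.1, 34.2)

Each station gives a sphere (x−x_i)² + (y−y_i)² + z² = d_i² (stations at z=0).
Subtracting the SEIS_06 sphere from SEIS_07 and SEIS_08: z² cancels, leaving linear equations in x and y:
72.8 x − 123.0 y = -7254.30
14.2 x − 135.4 y = -4878.93
Solving: x ≈ -47.115, y ≈ 31.092 km (keep extra digits for the depth step; rounded: -47.1, 31.1).
Then from the SEIS_06 sphere: z² = 47.08² − (x + 15.2)² − (y − 25.7)² with x = -47.115, y = 31.092, so z ≈ 34.189 ≈ 34.2 km.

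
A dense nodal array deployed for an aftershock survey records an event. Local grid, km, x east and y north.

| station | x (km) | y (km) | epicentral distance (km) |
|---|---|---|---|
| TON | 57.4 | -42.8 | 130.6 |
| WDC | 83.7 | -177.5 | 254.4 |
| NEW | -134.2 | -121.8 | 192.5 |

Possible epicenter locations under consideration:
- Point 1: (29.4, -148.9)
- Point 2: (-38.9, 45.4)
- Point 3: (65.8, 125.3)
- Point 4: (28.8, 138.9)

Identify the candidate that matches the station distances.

Point 2

For each candidate, compare |candidate − station| to the reported distance:
Point 1: residuals TON 20.9, WDC 193.0, NEW 26.7 → max 193.0 km
Point 2: residuals TON 0.0, WDC 0.0, NEW 0.0 → max 0.0 km
Point 3: residuals TON 37.7, WDC 48.9, NEW 125.4 → max 125.4 km
Point 4: residuals TON 53.3, WDC 66.7, NEW 115.0 → max 115.0 km
Only Point 2 has all residuals ≈ 0.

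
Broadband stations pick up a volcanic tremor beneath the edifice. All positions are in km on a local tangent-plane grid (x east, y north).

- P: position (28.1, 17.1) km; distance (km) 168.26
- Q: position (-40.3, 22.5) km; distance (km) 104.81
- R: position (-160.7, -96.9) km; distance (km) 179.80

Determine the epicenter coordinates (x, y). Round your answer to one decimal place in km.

-128.0 km east, 79.9 km north

Circle about each station: (x − 28.1)² + (y − 17.1)² = 168.26²; (x + 40.3)² + (y − 22.5)² = 104.81²; (x + 160.7)² + (y + 96.9)² = 179.80².
Subtracting pairs of circle equations eliminates x²+y² and gives linear equations (the radical axes):
-136.8 x + 10.8 y = 18374.61
-377.6 x − 228.0 y = 30115.47
Solving the 2×2 system: x ≈ -128.0, y ≈ 79.9 km.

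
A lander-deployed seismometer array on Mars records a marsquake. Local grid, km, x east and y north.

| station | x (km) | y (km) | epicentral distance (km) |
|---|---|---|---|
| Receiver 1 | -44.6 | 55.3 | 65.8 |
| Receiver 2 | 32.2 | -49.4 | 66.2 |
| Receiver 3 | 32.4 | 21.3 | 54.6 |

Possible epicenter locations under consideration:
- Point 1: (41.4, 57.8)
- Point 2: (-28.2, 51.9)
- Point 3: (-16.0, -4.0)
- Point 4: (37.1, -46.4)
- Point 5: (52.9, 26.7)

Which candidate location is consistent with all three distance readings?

For each candidate, compare |candidate − station| to the reported distance:
Point 1: residuals Receiver 1 20.2, Receiver 2 41.4, Receiver 3 17.0 → max 41.4 km
Point 2: residuals Receiver 1 49.1, Receiver 2 51.7, Receiver 3 13.3 → max 51.7 km
Point 3: residuals Receiver 1 0.0, Receiver 2 0.0, Receiver 3 0.0 → max 0.0 km
Point 4: residuals Receiver 1 64.7, Receiver 2 60.5, Receiver 3 13.3 → max 64.7 km
Point 5: residuals Receiver 1 35.8, Receiver 2 12.7, Receiver 3 33.4 → max 35.8 km
Only Point 3 has all residuals ≈ 0.

Point 3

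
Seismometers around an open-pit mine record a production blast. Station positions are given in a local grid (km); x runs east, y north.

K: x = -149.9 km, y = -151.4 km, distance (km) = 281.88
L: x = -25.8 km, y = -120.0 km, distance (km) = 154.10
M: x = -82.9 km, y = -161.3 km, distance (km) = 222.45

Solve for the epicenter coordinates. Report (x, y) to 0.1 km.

120.0 km east, -70.1 km north

Circle about each station: (x + 149.9)² + (y + 151.4)² = 281.88²; (x + 25.8)² + (y + 120.0)² = 154.10²; (x + 82.9)² + (y + 161.3)² = 222.45².
Subtracting the K equation from the L and M equations removes the quadratic terms:
248.2 x + 62.8 y = 25383.19
134.0 x − 19.8 y = 17470.46
Solving the 2×2 system: x ≈ 120.0, y ≈ -70.1 km.
Check against K (with the unrounded x, y): √((x + 149.9)²+(y + 151.4)²) = 281.88 ≈ 281.88 km. ✓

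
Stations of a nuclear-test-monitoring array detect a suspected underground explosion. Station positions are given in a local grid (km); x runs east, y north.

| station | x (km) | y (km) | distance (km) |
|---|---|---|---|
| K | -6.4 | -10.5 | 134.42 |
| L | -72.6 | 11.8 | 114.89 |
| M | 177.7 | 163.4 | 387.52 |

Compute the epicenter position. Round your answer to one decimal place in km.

Circle about each station: (x + 6.4)² + (y + 10.5)² = 134.42²; (x + 72.6)² + (y − 11.8)² = 114.89²; (x − 177.7)² + (y − 163.4)² = 387.52².
Subtracting pairs of circle equations eliminates x²+y² and gives linear equations (the radical axes):
-132.4 x + 44.6 y = 10127.81
368.2 x + 347.8 y = -73977.37
Solving the 2×2 system: x ≈ -109.2, y ≈ -97.1 km.

-109.2 km east, -97.1 km north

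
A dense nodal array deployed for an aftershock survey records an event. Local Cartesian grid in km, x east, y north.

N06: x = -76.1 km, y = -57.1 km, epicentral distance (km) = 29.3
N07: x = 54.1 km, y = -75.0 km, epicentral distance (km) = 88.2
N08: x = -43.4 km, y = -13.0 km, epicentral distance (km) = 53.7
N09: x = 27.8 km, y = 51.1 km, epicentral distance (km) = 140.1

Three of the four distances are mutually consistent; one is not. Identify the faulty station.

N07

Solve using three stations at a time. Using N06, N08, N09 (subtract circle equations pairwise → linear system) gives (x, y) ≈ (-48.5, -66.4).
Distances from that point to each station vs reported:
  N06: calculated 29.1 vs reported 29.3 → residual 0.2 km
  N07: calculated 103.0 vs reported 88.2 → residual 14.8 km
  N08: calculated 53.6 vs reported 53.7 → residual 0.1 km
  N09: calculated 140.1 vs reported 140.1 → residual 0.0 km
N06, N08, N09 are mutually consistent (residuals ≈ 0); N07 is off by 14.8 km.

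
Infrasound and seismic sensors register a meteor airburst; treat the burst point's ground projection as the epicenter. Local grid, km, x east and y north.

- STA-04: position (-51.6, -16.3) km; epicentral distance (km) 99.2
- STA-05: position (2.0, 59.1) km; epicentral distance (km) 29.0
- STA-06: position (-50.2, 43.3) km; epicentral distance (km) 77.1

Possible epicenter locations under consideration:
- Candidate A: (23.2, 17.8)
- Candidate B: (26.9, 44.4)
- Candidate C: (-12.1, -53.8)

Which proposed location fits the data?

For each candidate, compare |candidate − station| to the reported distance:
Candidate A: residuals STA-04 17.0, STA-05 17.4, STA-06 0.6 → max 17.4 km
Candidate B: residuals STA-04 0.0, STA-05 0.1, STA-06 0.0 → max 0.1 km
Candidate C: residuals STA-04 44.7, STA-05 84.8, STA-06 27.2 → max 84.8 km
Only Candidate B has all residuals ≈ 0.

Candidate B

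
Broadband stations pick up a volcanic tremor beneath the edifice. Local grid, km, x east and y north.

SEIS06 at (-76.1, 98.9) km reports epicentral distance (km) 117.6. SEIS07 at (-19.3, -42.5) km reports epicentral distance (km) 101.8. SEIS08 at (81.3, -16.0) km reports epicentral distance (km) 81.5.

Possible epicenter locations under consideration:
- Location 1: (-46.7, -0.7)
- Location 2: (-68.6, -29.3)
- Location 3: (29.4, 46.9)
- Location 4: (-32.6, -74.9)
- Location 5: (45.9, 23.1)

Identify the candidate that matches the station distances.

Location 3

For each candidate, compare |candidate − station| to the reported distance:
Location 1: residuals SEIS06 13.8, SEIS07 51.8, SEIS08 47.4 → max 51.8 km
Location 2: residuals SEIS06 10.8, SEIS07 50.8, SEIS08 69.0 → max 69.0 km
Location 3: residuals SEIS06 0.0, SEIS07 0.0, SEIS08 0.0 → max 0.0 km
Location 4: residuals SEIS06 61.6, SEIS07 66.8, SEIS08 46.7 → max 66.8 km
Location 5: residuals SEIS06 26.0, SEIS07 9.3, SEIS08 28.8 → max 28.8 km
Only Location 3 has all residuals ≈ 0.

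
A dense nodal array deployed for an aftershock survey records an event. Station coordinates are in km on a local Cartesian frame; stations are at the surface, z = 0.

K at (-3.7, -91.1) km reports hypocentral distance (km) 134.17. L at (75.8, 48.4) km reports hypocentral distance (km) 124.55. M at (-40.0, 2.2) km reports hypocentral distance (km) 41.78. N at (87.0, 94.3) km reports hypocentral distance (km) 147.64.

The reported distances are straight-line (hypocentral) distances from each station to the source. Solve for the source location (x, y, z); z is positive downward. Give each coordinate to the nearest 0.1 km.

(-44.9, 33.7, 27.0)

Each station gives a sphere (x−x_i)² + (y−y_i)² + z² = d_i² (stations at z=0).
Subtracting the K sphere from L and M: z² cancels, leaving linear equations in x and y:
159.0 x + 279.0 y = 2264.19
-72.6 x + 186.6 y = 9547.96
Solving: x ≈ -44.895, y ≈ 33.701 km (keep extra digits for the depth step; rounded: -44.9, 33.7).
Then from the K sphere: z² = 134.17² − (x + 3.7)² − (y + 91.1)² with x = -44.895, y = 33.701, so z ≈ 27.005 ≈ 27.0 km.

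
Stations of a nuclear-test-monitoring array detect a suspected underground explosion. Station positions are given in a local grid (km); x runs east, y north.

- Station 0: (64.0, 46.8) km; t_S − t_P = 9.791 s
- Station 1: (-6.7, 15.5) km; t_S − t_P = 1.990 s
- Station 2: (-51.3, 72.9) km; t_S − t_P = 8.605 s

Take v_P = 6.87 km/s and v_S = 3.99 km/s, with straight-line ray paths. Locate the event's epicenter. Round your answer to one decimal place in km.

Distance from S−P lag: d = Δt · v_P v_S / (v_P − v_S) = Δt · (6.87·3.99)/(6.87−3.99) ≈ 9.5178·Δt.
So d_Station 0 = 93.19, d_Station 1 = 18.94, d_Station 2 = 81.90 km.
Circle about each station: (x − 64.0)² + (y − 46.8)² = 93.19²; (x + 6.7)² + (y − 15.5)² = 18.94²; (x + 51.3)² + (y − 72.9)² = 81.90².
Subtracting the Station 0 equation from the Station 1 and Station 2 equations removes the quadratic terms:
-141.4 x − 62.6 y = 2324.55
-230.6 x + 52.2 y = 3636.63
Solving the 2×2 system: x ≈ -16.0, y ≈ -1.0 km.

-16.0 km east, -1.0 km north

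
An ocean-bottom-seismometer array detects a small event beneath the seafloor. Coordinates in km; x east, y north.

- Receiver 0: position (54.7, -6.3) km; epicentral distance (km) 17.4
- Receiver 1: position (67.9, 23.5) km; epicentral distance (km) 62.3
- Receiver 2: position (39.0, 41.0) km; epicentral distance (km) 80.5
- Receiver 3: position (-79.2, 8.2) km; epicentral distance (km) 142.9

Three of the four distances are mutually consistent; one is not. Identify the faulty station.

Solve using three stations at a time. Using Receiver 1, Receiver 2, Receiver 3 (subtract circle equations pairwise → linear system) gives (x, y) ≈ (56.1, -37.6).
Distances from that point to each station vs reported:
  Receiver 0: calculated 31.3 vs reported 17.4 → residual 13.9 km
  Receiver 1: calculated 62.2 vs reported 62.3 → residual 0.1 km
  Receiver 2: calculated 80.4 vs reported 80.5 → residual 0.1 km
  Receiver 3: calculated 142.9 vs reported 142.9 → residual 0.0 km
Receiver 1, Receiver 2, Receiver 3 are mutually consistent (residuals ≈ 0); Receiver 0 is off by 13.9 km.

Receiver 0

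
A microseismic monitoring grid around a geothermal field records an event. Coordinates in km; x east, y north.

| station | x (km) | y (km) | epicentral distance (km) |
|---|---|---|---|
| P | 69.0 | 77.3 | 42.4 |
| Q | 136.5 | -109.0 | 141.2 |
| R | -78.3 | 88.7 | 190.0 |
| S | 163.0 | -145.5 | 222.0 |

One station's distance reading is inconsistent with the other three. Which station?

Q

Solve using three stations at a time. Using P, R, S (subtract circle equations pairwise → linear system) gives (x, y) ≈ (110.8, 70.3).
Distances from that point to each station vs reported:
  P: calculated 42.4 vs reported 42.4 → residual 0.0 km
  Q: calculated 181.1 vs reported 141.2 → residual 39.9 km
  R: calculated 190.0 vs reported 190.0 → residual 0.0 km
  S: calculated 222.0 vs reported 222.0 → residual 0.0 km
P, R, S are mutually consistent (residuals ≈ 0); Q is off by 39.9 km.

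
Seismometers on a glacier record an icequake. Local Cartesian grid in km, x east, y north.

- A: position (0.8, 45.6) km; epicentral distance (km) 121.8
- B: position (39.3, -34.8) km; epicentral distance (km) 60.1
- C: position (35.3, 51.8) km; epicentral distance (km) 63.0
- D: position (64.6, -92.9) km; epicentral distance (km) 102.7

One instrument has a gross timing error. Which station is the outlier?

A

Solve using three stations at a time. Using B, C, D (subtract circle equations pairwise → linear system) gives (x, y) ≈ (80.9, 8.5).
Distances from that point to each station vs reported:
  A: calculated 88.3 vs reported 121.8 → residual 33.5 km
  B: calculated 60.0 vs reported 60.1 → residual 0.1 km
  C: calculated 62.9 vs reported 63.0 → residual 0.1 km
  D: calculated 102.7 vs reported 102.7 → residual 0.0 km
B, C, D are mutually consistent (residuals ≈ 0); A is off by 33.5 km.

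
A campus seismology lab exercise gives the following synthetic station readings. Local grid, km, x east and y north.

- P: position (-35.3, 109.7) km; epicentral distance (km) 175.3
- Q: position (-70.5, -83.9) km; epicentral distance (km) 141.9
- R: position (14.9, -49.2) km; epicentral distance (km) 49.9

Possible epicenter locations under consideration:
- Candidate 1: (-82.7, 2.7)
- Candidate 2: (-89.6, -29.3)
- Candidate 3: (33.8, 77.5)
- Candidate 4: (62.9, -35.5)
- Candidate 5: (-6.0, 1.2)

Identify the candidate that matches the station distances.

For each candidate, compare |candidate − station| to the reported distance:
Candidate 1: residuals P 58.3, Q 54.4, R 60.6 → max 60.6 km
Candidate 2: residuals P 26.1, Q 84.1, R 56.5 → max 84.1 km
Candidate 3: residuals P 99.1, Q 50.3, R 78.2 → max 99.1 km
Candidate 4: residuals P 0.0, Q 0.0, R 0.0 → max 0.0 km
Candidate 5: residuals P 62.9, Q 35.1, R 4.7 → max 62.9 km
Only Candidate 4 has all residuals ≈ 0.

Candidate 4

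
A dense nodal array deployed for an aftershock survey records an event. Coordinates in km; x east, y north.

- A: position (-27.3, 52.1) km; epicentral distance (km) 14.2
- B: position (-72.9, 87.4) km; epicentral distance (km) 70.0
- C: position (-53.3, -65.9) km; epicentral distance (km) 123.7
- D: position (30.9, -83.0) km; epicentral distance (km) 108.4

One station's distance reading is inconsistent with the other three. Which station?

Solve using three stations at a time. Using A, B, C (subtract circle equations pairwise → linear system) gives (x, y) ≈ (-13.0, 51.1).
Distances from that point to each station vs reported:
  A: calculated 14.3 vs reported 14.2 → residual 0.1 km
  B: calculated 70.0 vs reported 70.0 → residual 0.0 km
  C: calculated 123.7 vs reported 123.7 → residual 0.0 km
  D: calculated 141.1 vs reported 108.4 → residual 32.7 km
A, B, C are mutually consistent (residuals ≈ 0); D is off by 32.7 km.

D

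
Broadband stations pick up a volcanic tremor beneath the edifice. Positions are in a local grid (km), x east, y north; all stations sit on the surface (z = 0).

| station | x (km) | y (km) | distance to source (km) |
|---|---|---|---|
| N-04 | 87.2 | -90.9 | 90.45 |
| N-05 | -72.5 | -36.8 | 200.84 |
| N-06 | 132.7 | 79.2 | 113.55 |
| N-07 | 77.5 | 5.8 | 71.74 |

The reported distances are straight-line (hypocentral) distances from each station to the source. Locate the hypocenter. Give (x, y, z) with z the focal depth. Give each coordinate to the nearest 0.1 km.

x ≈ 121.9 km, y ≈ -22.9 km, depth ≈ 48.5 km

Each station gives a sphere (x−x_i)² + (y−y_i)² + z² = d_i² (stations at z=0).
Subtracting the N-04 sphere from N-05 and N-06: z² cancels, leaving linear equations in x and y:
-319.4 x + 108.2 y = -41411.66
91.0 x + 340.2 y = 3302.88
Solving: x ≈ 121.898, y ≈ -22.898 km (keep extra digits for the depth step; rounded: 121.9, -22.9).
Then from the N-04 sphere: z² = 90.45² − (x − 87.2)² − (y + 90.9)² with x = 121.898, y = -22.898, so z ≈ 48.508 ≈ 48.5 km.
Check against N-07 (with the unrounded solution): distance 71.75 ≈ 71.74 km. ✓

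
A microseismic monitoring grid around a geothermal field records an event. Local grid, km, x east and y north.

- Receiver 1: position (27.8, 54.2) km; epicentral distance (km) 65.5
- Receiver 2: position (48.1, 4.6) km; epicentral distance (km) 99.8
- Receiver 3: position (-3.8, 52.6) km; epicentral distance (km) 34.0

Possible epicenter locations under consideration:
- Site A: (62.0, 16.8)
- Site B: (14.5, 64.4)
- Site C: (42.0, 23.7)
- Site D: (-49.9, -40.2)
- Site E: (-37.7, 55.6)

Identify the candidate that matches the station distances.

For each candidate, compare |candidate − station| to the reported distance:
Site A: residuals Receiver 1 14.8, Receiver 2 81.3, Receiver 3 40.9 → max 81.3 km
Site B: residuals Receiver 1 48.7, Receiver 2 31.2, Receiver 3 12.2 → max 48.7 km
Site C: residuals Receiver 1 31.9, Receiver 2 79.7, Receiver 3 20.2 → max 79.7 km
Site D: residuals Receiver 1 56.8, Receiver 2 8.0, Receiver 3 69.6 → max 69.6 km
Site E: residuals Receiver 1 0.0, Receiver 2 0.0, Receiver 3 0.0 → max 0.0 km
Only Site E has all residuals ≈ 0.

Site E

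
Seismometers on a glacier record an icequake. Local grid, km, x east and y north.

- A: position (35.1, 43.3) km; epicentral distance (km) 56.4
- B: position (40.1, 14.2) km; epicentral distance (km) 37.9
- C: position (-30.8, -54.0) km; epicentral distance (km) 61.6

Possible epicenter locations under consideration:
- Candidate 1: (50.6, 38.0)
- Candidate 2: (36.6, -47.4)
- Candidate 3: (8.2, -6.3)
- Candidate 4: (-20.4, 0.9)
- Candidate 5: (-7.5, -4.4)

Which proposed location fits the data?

For each candidate, compare |candidate − station| to the reported distance:
Candidate 1: residuals A 40.0, B 11.9, C 61.2 → max 61.2 km
Candidate 2: residuals A 34.3, B 23.8, C 6.1 → max 34.3 km
Candidate 3: residuals A 0.0, B 0.0, C 0.0 → max 0.0 km
Candidate 4: residuals A 13.4, B 24.0, C 5.7 → max 24.0 km
Candidate 5: residuals A 7.6, B 13.2, C 6.8 → max 13.2 km
Only Candidate 3 has all residuals ≈ 0.

Candidate 3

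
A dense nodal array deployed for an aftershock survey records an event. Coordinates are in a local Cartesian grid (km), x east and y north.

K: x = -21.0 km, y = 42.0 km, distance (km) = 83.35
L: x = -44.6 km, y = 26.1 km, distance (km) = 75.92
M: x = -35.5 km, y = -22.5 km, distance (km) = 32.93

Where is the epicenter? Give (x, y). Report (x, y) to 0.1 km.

x ≈ -7.8 km, y ≈ -40.3 km

Circle about each station: (x + 21.0)² + (y − 42.0)² = 83.35²; (x + 44.6)² + (y − 26.1)² = 75.92²; (x + 35.5)² + (y + 22.5)² = 32.93².
Subtracting pairs of circle equations eliminates x²+y² and gives linear equations (the radical axes):
-47.2 x − 31.8 y = 1648.75
-29.0 x − 129.0 y = 5424.34
Solving the 2×2 system: x ≈ -7.8, y ≈ -40.3 km.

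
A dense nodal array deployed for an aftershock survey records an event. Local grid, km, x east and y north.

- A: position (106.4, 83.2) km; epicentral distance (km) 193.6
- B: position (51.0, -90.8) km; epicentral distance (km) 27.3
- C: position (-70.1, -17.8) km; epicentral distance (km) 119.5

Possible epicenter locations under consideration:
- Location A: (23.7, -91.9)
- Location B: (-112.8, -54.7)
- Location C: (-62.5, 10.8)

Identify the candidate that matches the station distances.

Location A

For each candidate, compare |candidate − station| to the reported distance:
Location A: residuals A 0.0, B 0.0, C 0.0 → max 0.0 km
Location B: residuals A 65.4, B 140.4, C 63.1 → max 140.4 km
Location C: residuals A 9.8, B 125.0, C 89.9 → max 125.0 km
Only Location A has all residuals ≈ 0.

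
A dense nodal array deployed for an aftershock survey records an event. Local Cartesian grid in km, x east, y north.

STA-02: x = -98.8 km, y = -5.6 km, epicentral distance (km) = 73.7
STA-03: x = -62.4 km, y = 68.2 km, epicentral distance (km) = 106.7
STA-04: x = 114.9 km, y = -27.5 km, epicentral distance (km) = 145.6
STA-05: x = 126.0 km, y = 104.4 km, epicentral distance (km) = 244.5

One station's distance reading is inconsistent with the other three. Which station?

Solve using three stations at a time. Using STA-02, STA-03, STA-04 (subtract circle equations pairwise → linear system) gives (x, y) ≈ (-30.6, -33.7).
Distances from that point to each station vs reported:
  STA-02: calculated 73.8 vs reported 73.7 → residual 0.1 km
  STA-03: calculated 106.7 vs reported 106.7 → residual 0.0 km
  STA-04: calculated 145.6 vs reported 145.6 → residual 0.0 km
  STA-05: calculated 208.8 vs reported 244.5 → residual 35.7 km
STA-02, STA-03, STA-04 are mutually consistent (residuals ≈ 0); STA-05 is off by 35.7 km.

STA-05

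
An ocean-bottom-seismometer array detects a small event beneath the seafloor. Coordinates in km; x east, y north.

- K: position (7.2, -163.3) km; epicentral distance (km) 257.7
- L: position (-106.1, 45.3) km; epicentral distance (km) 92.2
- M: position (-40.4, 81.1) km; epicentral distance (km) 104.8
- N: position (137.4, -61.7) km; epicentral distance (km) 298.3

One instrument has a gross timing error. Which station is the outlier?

Solve using three stations at a time. Using K, M, N (subtract circle equations pairwise → linear system) gives (x, y) ≈ (-139.9, 48.3).
Distances from that point to each station vs reported:
  K: calculated 257.7 vs reported 257.7 → residual 0.0 km
  L: calculated 33.9 vs reported 92.2 → residual 58.3 km
  M: calculated 104.7 vs reported 104.8 → residual 0.1 km
  N: calculated 298.3 vs reported 298.3 → residual 0.0 km
K, M, N are mutually consistent (residuals ≈ 0); L is off by 58.3 km.

L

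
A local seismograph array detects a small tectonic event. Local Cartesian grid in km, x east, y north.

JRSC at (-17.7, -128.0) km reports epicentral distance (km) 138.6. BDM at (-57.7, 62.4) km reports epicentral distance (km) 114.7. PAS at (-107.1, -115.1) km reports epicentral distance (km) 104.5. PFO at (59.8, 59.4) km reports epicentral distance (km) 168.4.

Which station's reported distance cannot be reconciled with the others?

Solve using three stations at a time. Using JRSC, PAS, PFO (subtract circle equations pairwise → linear system) gives (x, y) ≈ (-92.9, -11.6).
Distances from that point to each station vs reported:
  JRSC: calculated 138.6 vs reported 138.6 → residual 0.0 km
  BDM: calculated 81.9 vs reported 114.7 → residual 32.8 km
  PAS: calculated 104.5 vs reported 104.5 → residual 0.0 km
  PFO: calculated 168.4 vs reported 168.4 → residual 0.0 km
JRSC, PAS, PFO are mutually consistent (residuals ≈ 0); BDM is off by 32.8 km.

BDM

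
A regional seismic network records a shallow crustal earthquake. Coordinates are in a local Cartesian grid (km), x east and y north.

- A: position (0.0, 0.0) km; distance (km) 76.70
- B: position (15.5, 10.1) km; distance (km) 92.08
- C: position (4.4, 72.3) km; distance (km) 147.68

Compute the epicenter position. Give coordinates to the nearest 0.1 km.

Circle about each station: x² + y² = 76.70²; (x − 15.5)² + (y − 10.1)² = 92.08²; (x − 4.4)² + (y − 72.3)² = 147.68².
Subtracting the A equation from the B and C equations removes the quadratic terms:
31.0 x + 20.2 y = -2253.58
8.8 x + 144.6 y = -10679.84
Solving the 2×2 system: x ≈ -25.6, y ≈ -72.3 km.

(-25.6, -72.3)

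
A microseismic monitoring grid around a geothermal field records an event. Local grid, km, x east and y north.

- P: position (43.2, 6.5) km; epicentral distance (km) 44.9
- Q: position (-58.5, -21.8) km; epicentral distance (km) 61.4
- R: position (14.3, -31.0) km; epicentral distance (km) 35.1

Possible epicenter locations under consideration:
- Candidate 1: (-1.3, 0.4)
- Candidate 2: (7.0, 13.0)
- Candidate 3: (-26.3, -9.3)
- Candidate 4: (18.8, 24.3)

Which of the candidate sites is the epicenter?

For each candidate, compare |candidate − station| to the reported distance:
Candidate 1: residuals P 0.0, Q 0.0, R 0.0 → max 0.0 km
Candidate 2: residuals P 8.1, Q 12.8, R 9.5 → max 12.8 km
Candidate 3: residuals P 26.4, Q 26.9, R 10.9 → max 26.9 km
Candidate 4: residuals P 14.7, Q 28.6, R 20.4 → max 28.6 km
Only Candidate 1 has all residuals ≈ 0.

Candidate 1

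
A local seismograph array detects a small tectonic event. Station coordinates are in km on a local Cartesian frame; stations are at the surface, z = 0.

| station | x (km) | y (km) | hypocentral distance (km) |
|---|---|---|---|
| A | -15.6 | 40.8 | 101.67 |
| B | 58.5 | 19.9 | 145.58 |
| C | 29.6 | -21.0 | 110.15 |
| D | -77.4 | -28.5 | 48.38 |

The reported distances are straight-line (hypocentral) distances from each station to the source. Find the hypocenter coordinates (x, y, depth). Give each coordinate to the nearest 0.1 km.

Each station gives a sphere (x−x_i)² + (y−y_i)² + z² = d_i² (stations at z=0).
Subtracting the A sphere from B and C: z² cancels, leaving linear equations in x and y:
148.2 x − 41.8 y = -8946.49
90.4 x − 123.6 y = -2387.07
Solving: x ≈ -69.195, y ≈ -31.295 km (keep extra digits for the depth step; rounded: -69.2, -31.3).
Then from the A sphere: z² = 101.67² − (x + 15.6)² − (y − 40.8)² with x = -69.195, y = -31.295, so z ≈ 47.610 ≈ 47.6 km.

(-69.2, -31.3, 47.6)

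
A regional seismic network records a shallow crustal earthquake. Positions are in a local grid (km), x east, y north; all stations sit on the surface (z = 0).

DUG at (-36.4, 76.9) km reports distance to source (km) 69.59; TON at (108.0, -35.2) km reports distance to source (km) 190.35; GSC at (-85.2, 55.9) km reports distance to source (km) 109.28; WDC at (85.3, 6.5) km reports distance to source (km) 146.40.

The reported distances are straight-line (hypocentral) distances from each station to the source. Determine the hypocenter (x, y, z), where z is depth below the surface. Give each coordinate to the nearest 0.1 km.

x ≈ -5.7 km, y ≈ 107.4 km, depth ≈ 54.5 km

Each station gives a sphere (x−x_i)² + (y−y_i)² + z² = d_i² (stations at z=0).
Subtracting the DUG sphere from TON and GSC: z² cancels, leaving linear equations in x and y:
288.8 x − 224.2 y = -25725.88
-97.6 x − 42.0 y = -3954.07
Solving: x ≈ -5.703, y ≈ 107.398 km (keep extra digits for the depth step; rounded: -5.7, 107.4).
Then from the DUG sphere: z² = 69.59² − (x + 36.4)² − (y − 76.9)² with x = -5.703, y = 107.398, so z ≈ 54.501 ≈ 54.5 km.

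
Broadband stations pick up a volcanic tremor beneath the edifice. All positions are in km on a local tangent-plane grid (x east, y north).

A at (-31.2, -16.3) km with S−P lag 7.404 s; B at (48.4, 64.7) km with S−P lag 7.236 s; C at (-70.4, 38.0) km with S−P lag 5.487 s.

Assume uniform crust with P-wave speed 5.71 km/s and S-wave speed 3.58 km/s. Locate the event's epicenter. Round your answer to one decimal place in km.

Distance from S−P lag: d = Δt · v_P v_S / (v_P − v_S) = Δt · (5.71·3.58)/(5.71−3.58) ≈ 9.5971·Δt.
So d_A = 71.06, d_B = 69.44, d_C = 52.66 km.
Circle about each station: (x + 31.2)² + (y + 16.3)² = 71.06²; (x − 48.4)² + (y − 64.7)² = 69.44²; (x + 70.4)² + (y − 38.0)² = 52.66².
Subtracting pairs of circle equations eliminates x²+y² and gives linear equations (the radical axes):
159.2 x + 162.0 y = 5517.13
-78.4 x + 108.6 y = 7437.48
Solving the 2×2 system: x ≈ -20.2, y ≈ 53.9 km.
Check against A (with the unrounded x, y): √((x + 31.2)²+(y + 16.3)²) = 71.06 ≈ 71.06 km. ✓

x ≈ -20.2 km, y ≈ 53.9 km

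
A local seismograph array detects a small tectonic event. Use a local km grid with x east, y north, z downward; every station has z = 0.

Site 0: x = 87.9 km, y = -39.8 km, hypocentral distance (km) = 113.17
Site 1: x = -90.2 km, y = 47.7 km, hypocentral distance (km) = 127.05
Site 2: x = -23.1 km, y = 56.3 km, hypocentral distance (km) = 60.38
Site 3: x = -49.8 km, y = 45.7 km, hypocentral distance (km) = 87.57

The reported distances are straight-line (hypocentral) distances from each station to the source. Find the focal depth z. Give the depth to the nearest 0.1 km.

depth ≈ 14.2 km

Each station gives a sphere (x−x_i)² + (y−y_i)² + z² = d_i² (stations at z=0).
Subtracting the Site 0 sphere from Site 1 and Site 2: z² cancels, leaving linear equations in x and y:
-356.2 x + 175.0 y = -2233.37
-222.0 x + 192.2 y = 3554.55
Solving: x ≈ 35.503, y ≈ 59.502 km (keep extra digits for the depth step; rounded: 35.5, 59.5).
Then from the Site 0 sphere: z² = 113.17² − (x − 87.9)² − (y + 39.8)² with x = 35.503, y = 59.502, so z ≈ 14.182 ≈ 14.2 km.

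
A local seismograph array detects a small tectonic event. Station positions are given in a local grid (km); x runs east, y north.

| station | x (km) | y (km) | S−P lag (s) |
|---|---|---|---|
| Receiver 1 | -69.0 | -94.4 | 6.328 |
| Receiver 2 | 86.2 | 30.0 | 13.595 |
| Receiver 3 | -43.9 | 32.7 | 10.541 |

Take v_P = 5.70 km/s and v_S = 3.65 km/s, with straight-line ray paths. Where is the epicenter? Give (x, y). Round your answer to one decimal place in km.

-10.1 km east, -68.8 km north

Distance from S−P lag: d = Δt · v_P v_S / (v_P − v_S) = Δt · (5.70·3.65)/(5.70−3.65) ≈ 10.1488·Δt.
So d_Receiver 1 = 64.22, d_Receiver 2 = 137.97, d_Receiver 3 = 106.98 km.
Circle about each station: (x + 69.0)² + (y + 94.4)² = 64.22²; (x − 86.2)² + (y − 30.0)² = 137.97²; (x + 43.9)² + (y − 32.7)² = 106.98².
Subtracting pairs of circle equations eliminates x²+y² and gives linear equations (the radical axes):
310.4 x + 248.8 y = -20253.43
50.2 x + 254.2 y = -17996.37
Solving the 2×2 system: x ≈ -10.1, y ≈ -68.8 km.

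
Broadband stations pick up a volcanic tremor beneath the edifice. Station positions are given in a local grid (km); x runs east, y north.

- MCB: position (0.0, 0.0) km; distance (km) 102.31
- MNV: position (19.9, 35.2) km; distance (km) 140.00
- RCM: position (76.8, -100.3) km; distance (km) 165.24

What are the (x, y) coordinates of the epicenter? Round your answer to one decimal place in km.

-83.3 km east, -59.4 km north

Circle about each station: x² + y² = 102.31²; (x − 19.9)² + (y − 35.2)² = 140.00²; (x − 76.8)² + (y + 100.3)² = 165.24².
Subtracting pairs of circle equations eliminates x²+y² and gives linear equations (the radical axes):
39.8 x + 70.4 y = -7497.61
153.6 x − 200.6 y = -878.59
Solving the 2×2 system: x ≈ -83.3, y ≈ -59.4 km.
Check against MCB (with the unrounded x, y): √(x²+y²) = 102.32 ≈ 102.31 km. ✓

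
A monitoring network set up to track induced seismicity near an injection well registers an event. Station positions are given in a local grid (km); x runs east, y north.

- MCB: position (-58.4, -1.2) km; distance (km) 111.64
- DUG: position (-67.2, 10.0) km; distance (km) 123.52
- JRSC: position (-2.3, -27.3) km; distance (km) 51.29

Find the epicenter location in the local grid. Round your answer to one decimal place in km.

Circle about each station: (x + 58.4)² + (y + 1.2)² = 111.64²; (x + 67.2)² + (y − 10.0)² = 123.52²; (x + 2.3)² + (y + 27.3)² = 51.29².
Subtracting pairs of circle equations eliminates x²+y² and gives linear equations (the radical axes):
-17.6 x + 22.4 y = -1589.86
112.2 x − 52.2 y = 7171.41
Solving the 2×2 system: x ≈ 48.7, y ≈ -32.7 km.
Check against MCB (with the unrounded x, y): √((x + 58.4)²+(y + 1.2)²) = 111.64 ≈ 111.64 km. ✓

x ≈ 48.7 km, y ≈ -32.7 km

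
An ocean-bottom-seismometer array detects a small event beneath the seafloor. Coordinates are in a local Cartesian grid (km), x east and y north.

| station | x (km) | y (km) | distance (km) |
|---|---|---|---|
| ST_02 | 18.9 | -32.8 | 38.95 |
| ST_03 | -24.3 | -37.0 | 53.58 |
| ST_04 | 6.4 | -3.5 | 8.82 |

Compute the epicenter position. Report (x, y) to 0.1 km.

9.1 km east, 4.9 km north

Circle about each station: (x − 18.9)² + (y + 32.8)² = 38.95²; (x + 24.3)² + (y + 37.0)² = 53.58²; (x − 6.4)² + (y + 3.5)² = 8.82².
Subtracting pairs of circle equations eliminates x²+y² and gives linear equations (the radical axes):
-86.4 x − 8.4 y = -827.27
-25.0 x + 58.6 y = 59.47
Solving the 2×2 system: x ≈ 9.1, y ≈ 4.9 km.
Check against ST_02 (with the unrounded x, y): √((x − 18.9)²+(y + 32.8)²) = 38.95 ≈ 38.95 km. ✓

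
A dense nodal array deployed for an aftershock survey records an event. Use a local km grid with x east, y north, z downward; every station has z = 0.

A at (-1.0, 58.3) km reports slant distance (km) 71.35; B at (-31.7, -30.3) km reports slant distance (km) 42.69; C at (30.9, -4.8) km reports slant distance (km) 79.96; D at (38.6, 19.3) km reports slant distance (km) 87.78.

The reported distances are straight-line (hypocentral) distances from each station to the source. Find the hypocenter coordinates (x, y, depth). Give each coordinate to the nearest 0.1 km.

(-46.5, 6.0, 16.9)

Each station gives a sphere (x−x_i)² + (y−y_i)² + z² = d_i² (stations at z=0).
Subtracting the A sphere from B and C: z² cancels, leaving linear equations in x and y:
-61.4 x − 177.2 y = 1791.48
63.8 x − 126.2 y = -3724.82
Solving: x ≈ -46.506, y ≈ 6.004 km (keep extra digits for the depth step; rounded: -46.5, 6.0).
Then from the A sphere: z² = 71.35² − (x + 1.0)² − (y − 58.3)² with x = -46.506, y = 6.004, so z ≈ 16.887 ≈ 16.9 km.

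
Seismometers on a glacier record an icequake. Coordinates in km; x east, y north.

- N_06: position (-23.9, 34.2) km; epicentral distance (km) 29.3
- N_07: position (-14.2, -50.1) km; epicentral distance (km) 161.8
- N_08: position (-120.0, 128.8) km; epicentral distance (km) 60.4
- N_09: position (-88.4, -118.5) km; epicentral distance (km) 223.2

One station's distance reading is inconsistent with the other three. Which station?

N_06

Solve using three stations at a time. Using N_07, N_08, N_09 (subtract circle equations pairwise → linear system) gives (x, y) ≈ (-65.1, 103.5).
Distances from that point to each station vs reported:
  N_06: calculated 80.6 vs reported 29.3 → residual 51.3 km
  N_07: calculated 161.8 vs reported 161.8 → residual 0.0 km
  N_08: calculated 60.4 vs reported 60.4 → residual 0.0 km
  N_09: calculated 223.2 vs reported 223.2 → residual 0.0 km
N_07, N_08, N_09 are mutually consistent (residuals ≈ 0); N_06 is off by 51.3 km.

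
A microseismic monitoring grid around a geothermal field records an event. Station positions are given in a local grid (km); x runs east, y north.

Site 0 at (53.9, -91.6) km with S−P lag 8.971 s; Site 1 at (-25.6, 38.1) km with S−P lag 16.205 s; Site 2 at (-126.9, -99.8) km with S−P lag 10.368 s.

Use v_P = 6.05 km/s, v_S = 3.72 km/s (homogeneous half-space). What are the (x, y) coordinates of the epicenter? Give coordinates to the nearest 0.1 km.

x ≈ -28.5 km, y ≈ -118.4 km

Distance from S−P lag: d = Δt · v_P v_S / (v_P − v_S) = Δt · (6.05·3.72)/(6.05−3.72) ≈ 9.6592·Δt.
So d_Site 0 = 86.65, d_Site 1 = 156.53, d_Site 2 = 100.15 km.
Circle about each station: (x − 53.9)² + (y + 91.6)² = 86.65²; (x + 25.6)² + (y − 38.1)² = 156.53²; (x + 126.9)² + (y + 99.8)² = 100.15².
Subtracting pairs of circle equations eliminates x²+y² and gives linear equations (the radical axes):
-159.0 x + 259.4 y = -26182.22
-361.6 x − 16.4 y = 12246.08
Solving the 2×2 system: x ≈ -28.5, y ≈ -118.4 km.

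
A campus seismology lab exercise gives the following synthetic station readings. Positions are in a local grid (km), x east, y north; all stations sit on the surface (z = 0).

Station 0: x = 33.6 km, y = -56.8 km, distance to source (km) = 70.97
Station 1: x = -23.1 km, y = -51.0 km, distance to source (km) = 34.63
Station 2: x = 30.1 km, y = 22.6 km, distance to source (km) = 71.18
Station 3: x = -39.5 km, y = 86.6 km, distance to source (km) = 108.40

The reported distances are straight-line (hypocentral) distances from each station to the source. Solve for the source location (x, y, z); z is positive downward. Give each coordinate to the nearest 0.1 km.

(-25.1, -19.8, 14.9)

Each station gives a sphere (x−x_i)² + (y−y_i)² + z² = d_i² (stations at z=0).
Subtracting the Station 0 sphere from Station 1 and Station 2: z² cancels, leaving linear equations in x and y:
-113.4 x + 11.6 y = 2616.91
-7.0 x + 158.8 y = -2968.28
Solving: x ≈ -25.102, y ≈ -19.798 km (keep extra digits for the depth step; rounded: -25.1, -19.8).
Then from the Station 0 sphere: z² = 70.97² − (x − 33.6)² − (y + 56.8)² with x = -25.102, y = -19.798, so z ≈ 14.889 ≈ 14.9 km.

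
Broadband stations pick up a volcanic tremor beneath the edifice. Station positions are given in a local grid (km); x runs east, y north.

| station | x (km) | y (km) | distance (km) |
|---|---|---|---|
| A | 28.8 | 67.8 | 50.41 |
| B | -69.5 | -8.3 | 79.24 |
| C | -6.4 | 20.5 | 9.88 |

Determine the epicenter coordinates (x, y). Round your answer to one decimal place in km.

Circle about each station: (x − 28.8)² + (y − 67.8)² = 50.41²; (x + 69.5)² + (y + 8.3)² = 79.24²; (x + 6.4)² + (y − 20.5)² = 9.88².
Subtracting the A equation from the B and C equations removes the quadratic terms:
-196.6 x − 152.2 y = -4264.95
-70.4 x − 94.6 y = -2521.52
Solving the 2×2 system: x ≈ 2.5, y ≈ 24.8 km.

x ≈ 2.5 km, y ≈ 24.8 km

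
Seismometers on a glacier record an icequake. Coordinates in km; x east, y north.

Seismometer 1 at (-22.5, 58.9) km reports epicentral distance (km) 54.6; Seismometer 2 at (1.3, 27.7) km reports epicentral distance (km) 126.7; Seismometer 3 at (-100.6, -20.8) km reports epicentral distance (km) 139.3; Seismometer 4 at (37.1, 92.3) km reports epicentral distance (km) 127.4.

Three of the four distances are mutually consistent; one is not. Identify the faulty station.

Seismometer 1

Solve using three stations at a time. Using Seismometer 2, Seismometer 3, Seismometer 4 (subtract circle equations pairwise → linear system) gives (x, y) ≈ (-87.6, 117.8).
Distances from that point to each station vs reported:
  Seismometer 1: calculated 87.8 vs reported 54.6 → residual 33.2 km
  Seismometer 2: calculated 126.6 vs reported 126.7 → residual 0.1 km
  Seismometer 3: calculated 139.2 vs reported 139.3 → residual 0.1 km
  Seismometer 4: calculated 127.3 vs reported 127.4 → residual 0.1 km
Seismometer 2, Seismometer 3, Seismometer 4 are mutually consistent (residuals ≈ 0); Seismometer 1 is off by 33.2 km.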